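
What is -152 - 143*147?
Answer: -21173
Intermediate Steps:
-152 - 143*147 = -152 - 21021 = -21173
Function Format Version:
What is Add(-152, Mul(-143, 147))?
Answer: -21173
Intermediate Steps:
Add(-152, Mul(-143, 147)) = Add(-152, -21021) = -21173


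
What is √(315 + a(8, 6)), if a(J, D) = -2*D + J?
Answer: √311 ≈ 17.635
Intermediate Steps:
a(J, D) = J - 2*D
√(315 + a(8, 6)) = √(315 + (8 - 2*6)) = √(315 + (8 - 12)) = √(315 - 4) = √311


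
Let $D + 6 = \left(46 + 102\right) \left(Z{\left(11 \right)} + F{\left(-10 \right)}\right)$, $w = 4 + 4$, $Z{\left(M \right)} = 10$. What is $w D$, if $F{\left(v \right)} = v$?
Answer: $-48$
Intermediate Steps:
$w = 8$
$D = -6$ ($D = -6 + \left(46 + 102\right) \left(10 - 10\right) = -6 + 148 \cdot 0 = -6 + 0 = -6$)
$w D = 8 \left(-6\right) = -48$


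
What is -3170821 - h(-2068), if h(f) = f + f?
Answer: -3166685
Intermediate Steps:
h(f) = 2*f
-3170821 - h(-2068) = -3170821 - 2*(-2068) = -3170821 - 1*(-4136) = -3170821 + 4136 = -3166685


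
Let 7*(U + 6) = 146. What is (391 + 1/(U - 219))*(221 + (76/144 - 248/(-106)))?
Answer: 19888018979/227211 ≈ 87531.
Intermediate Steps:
U = 104/7 (U = -6 + (⅐)*146 = -6 + 146/7 = 104/7 ≈ 14.857)
(391 + 1/(U - 219))*(221 + (76/144 - 248/(-106))) = (391 + 1/(104/7 - 219))*(221 + (76/144 - 248/(-106))) = (391 + 1/(-1429/7))*(221 + (76*(1/144) - 248*(-1/106))) = (391 - 7/1429)*(221 + (19/36 + 124/53)) = 558732*(221 + 5471/1908)/1429 = (558732/1429)*(427139/1908) = 19888018979/227211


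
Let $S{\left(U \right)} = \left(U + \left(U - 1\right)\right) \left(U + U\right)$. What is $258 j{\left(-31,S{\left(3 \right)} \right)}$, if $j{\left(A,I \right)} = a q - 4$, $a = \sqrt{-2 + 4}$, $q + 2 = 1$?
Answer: $-1032 - 258 \sqrt{2} \approx -1396.9$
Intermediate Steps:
$q = -1$ ($q = -2 + 1 = -1$)
$a = \sqrt{2} \approx 1.4142$
$S{\left(U \right)} = 2 U \left(-1 + 2 U\right)$ ($S{\left(U \right)} = \left(U + \left(-1 + U\right)\right) 2 U = \left(-1 + 2 U\right) 2 U = 2 U \left(-1 + 2 U\right)$)
$j{\left(A,I \right)} = -4 - \sqrt{2}$ ($j{\left(A,I \right)} = \sqrt{2} \left(-1\right) - 4 = - \sqrt{2} - 4 = -4 - \sqrt{2}$)
$258 j{\left(-31,S{\left(3 \right)} \right)} = 258 \left(-4 - \sqrt{2}\right) = -1032 - 258 \sqrt{2}$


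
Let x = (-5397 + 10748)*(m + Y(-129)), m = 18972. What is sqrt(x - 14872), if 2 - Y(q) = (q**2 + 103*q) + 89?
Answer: sqrt(83091509) ≈ 9115.5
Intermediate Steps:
Y(q) = -87 - q**2 - 103*q (Y(q) = 2 - ((q**2 + 103*q) + 89) = 2 - (89 + q**2 + 103*q) = 2 + (-89 - q**2 - 103*q) = -87 - q**2 - 103*q)
x = 83106381 (x = (-5397 + 10748)*(18972 + (-87 - 1*(-129)**2 - 103*(-129))) = 5351*(18972 + (-87 - 1*16641 + 13287)) = 5351*(18972 + (-87 - 16641 + 13287)) = 5351*(18972 - 3441) = 5351*15531 = 83106381)
sqrt(x - 14872) = sqrt(83106381 - 14872) = sqrt(83091509)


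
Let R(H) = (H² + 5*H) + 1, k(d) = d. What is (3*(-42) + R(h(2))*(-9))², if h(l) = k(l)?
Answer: 68121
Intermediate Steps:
h(l) = l
R(H) = 1 + H² + 5*H
(3*(-42) + R(h(2))*(-9))² = (3*(-42) + (1 + 2² + 5*2)*(-9))² = (-126 + (1 + 4 + 10)*(-9))² = (-126 + 15*(-9))² = (-126 - 135)² = (-261)² = 68121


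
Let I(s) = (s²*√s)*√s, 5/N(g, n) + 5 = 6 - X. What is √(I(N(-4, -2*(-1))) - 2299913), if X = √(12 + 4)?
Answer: 76*I*√32253/9 ≈ 1516.5*I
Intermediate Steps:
X = 4 (X = √16 = 4)
N(g, n) = -5/3 (N(g, n) = 5/(-5 + (6 - 1*4)) = 5/(-5 + (6 - 4)) = 5/(-5 + 2) = 5/(-3) = 5*(-⅓) = -5/3)
I(s) = s³ (I(s) = s^(5/2)*√s = s³)
√(I(N(-4, -2*(-1))) - 2299913) = √((-5/3)³ - 2299913) = √(-125/27 - 2299913) = √(-62097776/27) = 76*I*√32253/9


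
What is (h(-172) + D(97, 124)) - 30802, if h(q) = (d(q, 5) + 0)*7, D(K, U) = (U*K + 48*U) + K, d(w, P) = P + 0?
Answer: -12690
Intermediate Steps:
d(w, P) = P
D(K, U) = K + 48*U + K*U (D(K, U) = (K*U + 48*U) + K = (48*U + K*U) + K = K + 48*U + K*U)
h(q) = 35 (h(q) = (5 + 0)*7 = 5*7 = 35)
(h(-172) + D(97, 124)) - 30802 = (35 + (97 + 48*124 + 97*124)) - 30802 = (35 + (97 + 5952 + 12028)) - 30802 = (35 + 18077) - 30802 = 18112 - 30802 = -12690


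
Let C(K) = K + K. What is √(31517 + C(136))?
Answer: √31789 ≈ 178.29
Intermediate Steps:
C(K) = 2*K
√(31517 + C(136)) = √(31517 + 2*136) = √(31517 + 272) = √31789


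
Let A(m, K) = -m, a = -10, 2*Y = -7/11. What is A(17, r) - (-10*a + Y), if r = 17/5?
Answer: -2567/22 ≈ -116.68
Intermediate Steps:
r = 17/5 (r = 17*(⅕) = 17/5 ≈ 3.4000)
Y = -7/22 (Y = (-7/11)/2 = (-7*1/11)/2 = (½)*(-7/11) = -7/22 ≈ -0.31818)
A(17, r) - (-10*a + Y) = -1*17 - (-10*(-10) - 7/22) = -17 - (100 - 7/22) = -17 - 1*2193/22 = -17 - 2193/22 = -2567/22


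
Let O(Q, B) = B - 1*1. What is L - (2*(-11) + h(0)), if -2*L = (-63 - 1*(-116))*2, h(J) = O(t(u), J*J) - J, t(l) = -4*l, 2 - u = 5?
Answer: -30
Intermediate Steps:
u = -3 (u = 2 - 1*5 = 2 - 5 = -3)
O(Q, B) = -1 + B (O(Q, B) = B - 1 = -1 + B)
h(J) = -1 + J**2 - J (h(J) = (-1 + J*J) - J = (-1 + J**2) - J = -1 + J**2 - J)
L = -53 (L = -(-63 - 1*(-116))*2/2 = -(-63 + 116)*2/2 = -53*2/2 = -1/2*106 = -53)
L - (2*(-11) + h(0)) = -53 - (2*(-11) + (-1 + 0**2 - 1*0)) = -53 - (-22 + (-1 + 0 + 0)) = -53 - (-22 - 1) = -53 - 1*(-23) = -53 + 23 = -30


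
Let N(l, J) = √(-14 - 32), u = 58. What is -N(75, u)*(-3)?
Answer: 3*I*√46 ≈ 20.347*I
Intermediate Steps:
N(l, J) = I*√46 (N(l, J) = √(-46) = I*√46)
-N(75, u)*(-3) = -I*√46*(-3) = -(-3)*I*√46 = 3*I*√46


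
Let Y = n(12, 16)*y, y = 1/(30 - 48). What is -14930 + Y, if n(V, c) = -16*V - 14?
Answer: -134267/9 ≈ -14919.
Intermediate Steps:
n(V, c) = -14 - 16*V
y = -1/18 (y = 1/(-18) = -1/18 ≈ -0.055556)
Y = 103/9 (Y = (-14 - 16*12)*(-1/18) = (-14 - 192)*(-1/18) = -206*(-1/18) = 103/9 ≈ 11.444)
-14930 + Y = -14930 + 103/9 = -134267/9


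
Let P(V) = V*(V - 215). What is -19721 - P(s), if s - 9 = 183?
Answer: -15305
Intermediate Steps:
s = 192 (s = 9 + 183 = 192)
P(V) = V*(-215 + V)
-19721 - P(s) = -19721 - 192*(-215 + 192) = -19721 - 192*(-23) = -19721 - 1*(-4416) = -19721 + 4416 = -15305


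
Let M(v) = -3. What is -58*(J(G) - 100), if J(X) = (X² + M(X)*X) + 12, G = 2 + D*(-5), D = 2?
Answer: 0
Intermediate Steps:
G = -8 (G = 2 + 2*(-5) = 2 - 10 = -8)
J(X) = 12 + X² - 3*X (J(X) = (X² - 3*X) + 12 = 12 + X² - 3*X)
-58*(J(G) - 100) = -58*((12 + (-8)² - 3*(-8)) - 100) = -58*((12 + 64 + 24) - 100) = -58*(100 - 100) = -58*0 = 0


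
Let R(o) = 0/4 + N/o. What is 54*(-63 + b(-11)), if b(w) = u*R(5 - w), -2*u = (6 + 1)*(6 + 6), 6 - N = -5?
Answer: -19845/4 ≈ -4961.3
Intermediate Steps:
N = 11 (N = 6 - 1*(-5) = 6 + 5 = 11)
R(o) = 11/o (R(o) = 0/4 + 11/o = 0*(¼) + 11/o = 0 + 11/o = 11/o)
u = -42 (u = -(6 + 1)*(6 + 6)/2 = -7*12/2 = -½*84 = -42)
b(w) = -462/(5 - w)
54*(-63 + b(-11)) = 54*(-63 + 462/(-5 - 11)) = 54*(-63 + 462/(-16)) = 54*(-63 + 462*(-1/16)) = 54*(-63 - 231/8) = 54*(-735/8) = -19845/4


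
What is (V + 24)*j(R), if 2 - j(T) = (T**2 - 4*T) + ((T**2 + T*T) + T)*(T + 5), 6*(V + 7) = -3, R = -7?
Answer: 3531/2 ≈ 1765.5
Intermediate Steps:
V = -15/2 (V = -7 + (1/6)*(-3) = -7 - 1/2 = -15/2 ≈ -7.5000)
j(T) = 2 - T**2 + 4*T - (5 + T)*(T + 2*T**2) (j(T) = 2 - ((T**2 - 4*T) + ((T**2 + T*T) + T)*(T + 5)) = 2 - ((T**2 - 4*T) + ((T**2 + T**2) + T)*(5 + T)) = 2 - ((T**2 - 4*T) + (2*T**2 + T)*(5 + T)) = 2 - ((T**2 - 4*T) + (T + 2*T**2)*(5 + T)) = 2 - ((T**2 - 4*T) + (5 + T)*(T + 2*T**2)) = 2 - (T**2 - 4*T + (5 + T)*(T + 2*T**2)) = 2 + (-T**2 + 4*T - (5 + T)*(T + 2*T**2)) = 2 - T**2 + 4*T - (5 + T)*(T + 2*T**2))
(V + 24)*j(R) = (-15/2 + 24)*(2 - 1*(-7) - 12*(-7)**2 - 2*(-7)**3) = 33*(2 + 7 - 12*49 - 2*(-343))/2 = 33*(2 + 7 - 588 + 686)/2 = (33/2)*107 = 3531/2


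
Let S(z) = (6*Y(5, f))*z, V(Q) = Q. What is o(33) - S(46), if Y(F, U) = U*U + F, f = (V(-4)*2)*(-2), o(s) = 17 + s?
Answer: -71986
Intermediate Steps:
f = 16 (f = -4*2*(-2) = -8*(-2) = 16)
Y(F, U) = F + U² (Y(F, U) = U² + F = F + U²)
S(z) = 1566*z (S(z) = (6*(5 + 16²))*z = (6*(5 + 256))*z = (6*261)*z = 1566*z)
o(33) - S(46) = (17 + 33) - 1566*46 = 50 - 1*72036 = 50 - 72036 = -71986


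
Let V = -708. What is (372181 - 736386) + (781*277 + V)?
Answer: -148576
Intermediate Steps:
(372181 - 736386) + (781*277 + V) = (372181 - 736386) + (781*277 - 708) = -364205 + (216337 - 708) = -364205 + 215629 = -148576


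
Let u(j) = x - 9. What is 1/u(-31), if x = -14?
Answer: -1/23 ≈ -0.043478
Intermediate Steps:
u(j) = -23 (u(j) = -14 - 9 = -23)
1/u(-31) = 1/(-23) = -1/23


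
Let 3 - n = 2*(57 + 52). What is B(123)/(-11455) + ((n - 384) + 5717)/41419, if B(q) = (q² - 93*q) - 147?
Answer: -88120827/474454645 ≈ -0.18573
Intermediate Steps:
B(q) = -147 + q² - 93*q
n = -215 (n = 3 - 2*(57 + 52) = 3 - 2*109 = 3 - 1*218 = 3 - 218 = -215)
B(123)/(-11455) + ((n - 384) + 5717)/41419 = (-147 + 123² - 93*123)/(-11455) + ((-215 - 384) + 5717)/41419 = (-147 + 15129 - 11439)*(-1/11455) + (-599 + 5717)*(1/41419) = 3543*(-1/11455) + 5118*(1/41419) = -3543/11455 + 5118/41419 = -88120827/474454645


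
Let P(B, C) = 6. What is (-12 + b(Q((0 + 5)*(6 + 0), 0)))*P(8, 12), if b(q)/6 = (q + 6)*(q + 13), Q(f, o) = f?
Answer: 55656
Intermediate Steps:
b(q) = 6*(6 + q)*(13 + q) (b(q) = 6*((q + 6)*(q + 13)) = 6*((6 + q)*(13 + q)) = 6*(6 + q)*(13 + q))
(-12 + b(Q((0 + 5)*(6 + 0), 0)))*P(8, 12) = (-12 + (468 + 6*((0 + 5)*(6 + 0))² + 114*((0 + 5)*(6 + 0))))*6 = (-12 + (468 + 6*(5*6)² + 114*(5*6)))*6 = (-12 + (468 + 6*30² + 114*30))*6 = (-12 + (468 + 6*900 + 3420))*6 = (-12 + (468 + 5400 + 3420))*6 = (-12 + 9288)*6 = 9276*6 = 55656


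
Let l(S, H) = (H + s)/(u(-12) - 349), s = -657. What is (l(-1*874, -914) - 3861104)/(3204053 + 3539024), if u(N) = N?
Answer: -1393856973/2434250797 ≈ -0.57260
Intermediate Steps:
l(S, H) = 657/361 - H/361 (l(S, H) = (H - 657)/(-12 - 349) = (-657 + H)/(-361) = (-657 + H)*(-1/361) = 657/361 - H/361)
(l(-1*874, -914) - 3861104)/(3204053 + 3539024) = ((657/361 - 1/361*(-914)) - 3861104)/(3204053 + 3539024) = ((657/361 + 914/361) - 3861104)/6743077 = (1571/361 - 3861104)*(1/6743077) = -1393856973/361*1/6743077 = -1393856973/2434250797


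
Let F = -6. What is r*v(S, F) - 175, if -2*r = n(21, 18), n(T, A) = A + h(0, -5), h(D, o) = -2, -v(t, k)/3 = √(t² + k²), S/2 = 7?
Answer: -175 + 48*√58 ≈ 190.56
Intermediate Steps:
S = 14 (S = 2*7 = 14)
v(t, k) = -3*√(k² + t²) (v(t, k) = -3*√(t² + k²) = -3*√(k² + t²))
n(T, A) = -2 + A (n(T, A) = A - 2 = -2 + A)
r = -8 (r = -(-2 + 18)/2 = -½*16 = -8)
r*v(S, F) - 175 = -(-24)*√((-6)² + 14²) - 175 = -(-24)*√(36 + 196) - 175 = -(-24)*√232 - 175 = -(-24)*2*√58 - 175 = -(-48)*√58 - 175 = 48*√58 - 175 = -175 + 48*√58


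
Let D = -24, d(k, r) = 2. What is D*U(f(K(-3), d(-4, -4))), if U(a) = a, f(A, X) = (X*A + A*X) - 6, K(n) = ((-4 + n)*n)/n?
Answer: 816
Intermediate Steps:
K(n) = -4 + n (K(n) = (n*(-4 + n))/n = -4 + n)
f(A, X) = -6 + 2*A*X (f(A, X) = (A*X + A*X) - 6 = 2*A*X - 6 = -6 + 2*A*X)
D*U(f(K(-3), d(-4, -4))) = -24*(-6 + 2*(-4 - 3)*2) = -24*(-6 + 2*(-7)*2) = -24*(-6 - 28) = -24*(-34) = 816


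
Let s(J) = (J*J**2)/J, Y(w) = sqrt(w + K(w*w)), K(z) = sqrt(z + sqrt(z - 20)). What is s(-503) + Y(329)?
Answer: 253009 + sqrt(329 + sqrt(108241 + sqrt(108221))) ≈ 2.5303e+5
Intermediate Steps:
K(z) = sqrt(z + sqrt(-20 + z))
Y(w) = sqrt(w + sqrt(w**2 + sqrt(-20 + w**2))) (Y(w) = sqrt(w + sqrt(w*w + sqrt(-20 + w*w))) = sqrt(w + sqrt(w**2 + sqrt(-20 + w**2))))
s(J) = J**2 (s(J) = J**3/J = J**2)
s(-503) + Y(329) = (-503)**2 + sqrt(329 + sqrt(329**2 + sqrt(-20 + 329**2))) = 253009 + sqrt(329 + sqrt(108241 + sqrt(-20 + 108241))) = 253009 + sqrt(329 + sqrt(108241 + sqrt(108221)))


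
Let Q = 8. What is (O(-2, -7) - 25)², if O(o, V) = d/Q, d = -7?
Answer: 42849/64 ≈ 669.52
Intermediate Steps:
O(o, V) = -7/8
(O(-2, -7) - 25)² = (-7/8 - 25)² = (-207/8)² = 42849/64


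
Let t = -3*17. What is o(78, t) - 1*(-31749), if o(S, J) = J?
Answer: 31698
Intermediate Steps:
t = -51
o(78, t) - 1*(-31749) = -51 - 1*(-31749) = -51 + 31749 = 31698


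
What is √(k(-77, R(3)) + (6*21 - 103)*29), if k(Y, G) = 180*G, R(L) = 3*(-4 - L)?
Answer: I*√3113 ≈ 55.794*I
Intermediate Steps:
R(L) = -12 - 3*L
√(k(-77, R(3)) + (6*21 - 103)*29) = √(180*(-12 - 3*3) + (6*21 - 103)*29) = √(180*(-12 - 9) + (126 - 103)*29) = √(180*(-21) + 23*29) = √(-3780 + 667) = √(-3113) = I*√3113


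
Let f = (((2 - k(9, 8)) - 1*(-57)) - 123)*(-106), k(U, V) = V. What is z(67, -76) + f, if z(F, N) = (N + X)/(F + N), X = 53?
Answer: 68711/9 ≈ 7634.6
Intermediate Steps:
z(F, N) = (53 + N)/(F + N) (z(F, N) = (N + 53)/(F + N) = (53 + N)/(F + N))
f = 7632 (f = (((2 - 1*8) - 1*(-57)) - 123)*(-106) = (((2 - 8) + 57) - 123)*(-106) = ((-6 + 57) - 123)*(-106) = (51 - 123)*(-106) = -72*(-106) = 7632)
z(67, -76) + f = (53 - 76)/(67 - 76) + 7632 = -23/(-9) + 7632 = -⅑*(-23) + 7632 = 23/9 + 7632 = 68711/9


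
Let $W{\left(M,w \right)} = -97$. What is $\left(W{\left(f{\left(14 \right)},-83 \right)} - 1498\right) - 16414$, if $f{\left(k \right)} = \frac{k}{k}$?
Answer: $-18009$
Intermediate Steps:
$f{\left(k \right)} = 1$
$\left(W{\left(f{\left(14 \right)},-83 \right)} - 1498\right) - 16414 = \left(-97 - 1498\right) - 16414 = -1595 - 16414 = -18009$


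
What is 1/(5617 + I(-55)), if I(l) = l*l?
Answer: 1/8642 ≈ 0.00011571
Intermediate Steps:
I(l) = l²
1/(5617 + I(-55)) = 1/(5617 + (-55)²) = 1/(5617 + 3025) = 1/8642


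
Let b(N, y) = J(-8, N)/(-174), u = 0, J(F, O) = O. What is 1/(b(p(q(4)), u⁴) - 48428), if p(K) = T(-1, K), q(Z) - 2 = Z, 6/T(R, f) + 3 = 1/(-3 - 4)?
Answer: -638/30897057 ≈ -2.0649e-5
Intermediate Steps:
T(R, f) = -21/11 (T(R, f) = 6/(-3 + 1/(-3 - 4)) = 6/(-3 + 1/(-7)) = 6/(-3 - ⅐) = 6/(-22/7) = 6*(-7/22) = -21/11)
q(Z) = 2 + Z
p(K) = -21/11
b(N, y) = -N/174 (b(N, y) = N/(-174) = N*(-1/174) = -N/174)
1/(b(p(q(4)), u⁴) - 48428) = 1/(-1/174*(-21/11) - 48428) = 1/(7/638 - 48428) = 1/(-30897057/638) = -638/30897057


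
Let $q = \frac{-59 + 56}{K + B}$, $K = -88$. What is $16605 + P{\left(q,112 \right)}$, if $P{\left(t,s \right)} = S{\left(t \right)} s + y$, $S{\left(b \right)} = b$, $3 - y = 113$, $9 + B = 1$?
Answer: $\frac{32997}{2} \approx 16499.0$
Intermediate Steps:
$B = -8$ ($B = -9 + 1 = -8$)
$y = -110$ ($y = 3 - 113 = -110$)
$q = \frac{1}{32}$ ($q = \frac{-59 + 56}{-88 - 8} = - \frac{3}{-96} = \left(-3\right) \left(- \frac{1}{96}\right) = \frac{1}{32} \approx 0.03125$)
$P{\left(t,s \right)} = -110 + s t$ ($P{\left(t,s \right)} = t s - 110 = s t - 110 = -110 + s t$)
$16605 + P{\left(q,112 \right)} = 16605 + \left(-110 + 112 \cdot \frac{1}{32}\right) = 16605 + \left(-110 + \frac{7}{2}\right) = 16605 - \frac{213}{2} = \frac{32997}{2}$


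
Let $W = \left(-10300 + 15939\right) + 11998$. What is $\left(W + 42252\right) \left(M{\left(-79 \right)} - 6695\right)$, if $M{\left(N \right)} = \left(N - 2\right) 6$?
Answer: $-430062909$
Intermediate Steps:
$M{\left(N \right)} = -12 + 6 N$ ($M{\left(N \right)} = \left(-2 + N\right) 6 = -12 + 6 N$)
$W = 17637$ ($W = 5639 + 11998 = 17637$)
$\left(W + 42252\right) \left(M{\left(-79 \right)} - 6695\right) = \left(17637 + 42252\right) \left(\left(-12 + 6 \left(-79\right)\right) - 6695\right) = 59889 \left(\left(-12 - 474\right) - 6695\right) = 59889 \left(-486 - 6695\right) = 59889 \left(-7181\right) = -430062909$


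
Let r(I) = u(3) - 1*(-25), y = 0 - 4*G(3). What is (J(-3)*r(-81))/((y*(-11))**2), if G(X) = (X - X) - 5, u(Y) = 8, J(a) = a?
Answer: -9/4400 ≈ -0.0020455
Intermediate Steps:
G(X) = -5 (G(X) = 0 - 5 = -5)
y = 20 (y = 0 - 4*(-5) = 0 + 20 = 20)
r(I) = 33 (r(I) = 8 - 1*(-25) = 8 + 25 = 33)
(J(-3)*r(-81))/((y*(-11))**2) = (-3*33)/((20*(-11))**2) = -99/((-220)**2) = -99/48400 = -99*1/48400 = -9/4400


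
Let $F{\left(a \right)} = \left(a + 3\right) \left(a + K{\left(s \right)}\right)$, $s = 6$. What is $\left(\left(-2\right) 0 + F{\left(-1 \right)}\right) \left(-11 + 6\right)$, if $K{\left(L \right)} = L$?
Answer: $-50$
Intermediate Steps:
$F{\left(a \right)} = \left(3 + a\right) \left(6 + a\right)$ ($F{\left(a \right)} = \left(a + 3\right) \left(a + 6\right) = \left(3 + a\right) \left(6 + a\right)$)
$\left(\left(-2\right) 0 + F{\left(-1 \right)}\right) \left(-11 + 6\right) = \left(\left(-2\right) 0 + \left(18 + \left(-1\right)^{2} + 9 \left(-1\right)\right)\right) \left(-11 + 6\right) = \left(0 + \left(18 + 1 - 9\right)\right) \left(-5\right) = \left(0 + 10\right) \left(-5\right) = 10 \left(-5\right) = -50$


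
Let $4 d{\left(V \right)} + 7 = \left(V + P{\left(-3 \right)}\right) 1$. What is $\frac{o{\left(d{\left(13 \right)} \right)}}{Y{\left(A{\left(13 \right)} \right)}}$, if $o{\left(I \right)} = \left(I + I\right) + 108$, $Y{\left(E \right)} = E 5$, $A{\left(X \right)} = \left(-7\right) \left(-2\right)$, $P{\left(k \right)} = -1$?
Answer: $\frac{221}{140} \approx 1.5786$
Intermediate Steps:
$A{\left(X \right)} = 14$
$Y{\left(E \right)} = 5 E$
$d{\left(V \right)} = -2 + \frac{V}{4}$ ($d{\left(V \right)} = - \frac{7}{4} + \frac{\left(V - 1\right) 1}{4} = - \frac{7}{4} + \frac{\left(-1 + V\right) 1}{4} = - \frac{7}{4} + \frac{-1 + V}{4} = - \frac{7}{4} + \left(- \frac{1}{4} + \frac{V}{4}\right) = -2 + \frac{V}{4}$)
$o{\left(I \right)} = 108 + 2 I$ ($o{\left(I \right)} = 2 I + 108 = 108 + 2 I$)
$\frac{o{\left(d{\left(13 \right)} \right)}}{Y{\left(A{\left(13 \right)} \right)}} = \frac{108 + 2 \left(-2 + \frac{1}{4} \cdot 13\right)}{5 \cdot 14} = \frac{108 + 2 \left(-2 + \frac{13}{4}\right)}{70} = \left(108 + 2 \cdot \frac{5}{4}\right) \frac{1}{70} = \left(108 + \frac{5}{2}\right) \frac{1}{70} = \frac{221}{2} \cdot \frac{1}{70} = \frac{221}{140}$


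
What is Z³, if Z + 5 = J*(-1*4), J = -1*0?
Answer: -125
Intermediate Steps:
J = 0
Z = -5 (Z = -5 + 0*(-1*4) = -5 + 0*(-4) = -5 + 0 = -5)
Z³ = (-5)³ = -125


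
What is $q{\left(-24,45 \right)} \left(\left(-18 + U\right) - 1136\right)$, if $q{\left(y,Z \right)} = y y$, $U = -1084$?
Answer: $-1289088$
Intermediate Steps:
$q{\left(y,Z \right)} = y^{2}$
$q{\left(-24,45 \right)} \left(\left(-18 + U\right) - 1136\right) = \left(-24\right)^{2} \left(\left(-18 - 1084\right) - 1136\right) = 576 \left(-1102 - 1136\right) = 576 \left(-2238\right) = -1289088$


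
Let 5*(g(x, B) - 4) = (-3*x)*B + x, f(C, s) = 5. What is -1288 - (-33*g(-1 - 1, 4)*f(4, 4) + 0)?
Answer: 98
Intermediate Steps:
g(x, B) = 4 + x/5 - 3*B*x/5 (g(x, B) = 4 + ((-3*x)*B + x)/5 = 4 + (-3*B*x + x)/5 = 4 + (x - 3*B*x)/5 = 4 + (x/5 - 3*B*x/5) = 4 + x/5 - 3*B*x/5)
-1288 - (-33*g(-1 - 1, 4)*f(4, 4) + 0) = -1288 - (-33*(4 + (-1 - 1)/5 - 3/5*4*(-1 - 1))*5 + 0) = -1288 - (-33*(4 + (1/5)*(-2) - 3/5*4*(-2))*5 + 0) = -1288 - (-33*(4 - 2/5 + 24/5)*5 + 0) = -1288 - (-1386*5/5 + 0) = -1288 - (-33*42 + 0) = -1288 - (-1386 + 0) = -1288 - 1*(-1386) = -1288 + 1386 = 98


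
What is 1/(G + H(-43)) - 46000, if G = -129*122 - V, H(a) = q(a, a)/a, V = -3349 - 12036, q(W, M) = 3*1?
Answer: -698372043/15182 ≈ -46000.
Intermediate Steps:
q(W, M) = 3
V = -15385
H(a) = 3/a
G = -353 (G = -129*122 - 1*(-15385) = -15738 + 15385 = -353)
1/(G + H(-43)) - 46000 = 1/(-353 + 3/(-43)) - 46000 = 1/(-353 + 3*(-1/43)) - 46000 = 1/(-353 - 3/43) - 46000 = 1/(-15182/43) - 46000 = -43/15182 - 46000 = -698372043/15182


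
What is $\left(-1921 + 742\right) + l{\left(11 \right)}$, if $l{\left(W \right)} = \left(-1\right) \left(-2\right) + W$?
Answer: $-1166$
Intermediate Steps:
$l{\left(W \right)} = 2 + W$
$\left(-1921 + 742\right) + l{\left(11 \right)} = \left(-1921 + 742\right) + \left(2 + 11\right) = -1179 + 13 = -1166$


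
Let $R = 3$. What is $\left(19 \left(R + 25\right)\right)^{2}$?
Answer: $283024$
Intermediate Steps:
$\left(19 \left(R + 25\right)\right)^{2} = \left(19 \left(3 + 25\right)\right)^{2} = \left(19 \cdot 28\right)^{2} = 532^{2} = 283024$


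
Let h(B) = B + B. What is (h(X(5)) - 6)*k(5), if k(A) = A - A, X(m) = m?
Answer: 0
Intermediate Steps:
k(A) = 0
h(B) = 2*B
(h(X(5)) - 6)*k(5) = (2*5 - 6)*0 = (10 - 6)*0 = 4*0 = 0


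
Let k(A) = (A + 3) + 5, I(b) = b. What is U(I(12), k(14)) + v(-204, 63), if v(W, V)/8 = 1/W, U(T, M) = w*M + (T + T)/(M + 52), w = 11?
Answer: 457192/1887 ≈ 242.29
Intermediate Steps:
k(A) = 8 + A (k(A) = (3 + A) + 5 = 8 + A)
U(T, M) = 11*M + 2*T/(52 + M) (U(T, M) = 11*M + (T + T)/(M + 52) = 11*M + (2*T)/(52 + M) = 11*M + 2*T/(52 + M))
v(W, V) = 8/W
U(I(12), k(14)) + v(-204, 63) = (2*12 + 11*(8 + 14)**2 + 572*(8 + 14))/(52 + (8 + 14)) + 8/(-204) = (24 + 11*22**2 + 572*22)/(52 + 22) + 8*(-1/204) = (24 + 11*484 + 12584)/74 - 2/51 = (24 + 5324 + 12584)/74 - 2/51 = (1/74)*17932 - 2/51 = 8966/37 - 2/51 = 457192/1887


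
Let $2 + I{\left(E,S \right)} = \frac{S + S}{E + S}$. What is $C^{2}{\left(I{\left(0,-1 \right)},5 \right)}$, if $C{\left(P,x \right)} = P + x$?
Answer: $25$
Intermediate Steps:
$I{\left(E,S \right)} = -2 + \frac{2 S}{E + S}$ ($I{\left(E,S \right)} = -2 + \frac{S + S}{E + S} = -2 + \frac{2 S}{E + S}$)
$C^{2}{\left(I{\left(0,-1 \right)},5 \right)} = \left(\left(-2\right) 0 \frac{1}{0 - 1} + 5\right)^{2} = \left(\left(-2\right) 0 \frac{1}{-1} + 5\right)^{2} = \left(\left(-2\right) 0 \left(-1\right) + 5\right)^{2} = \left(0 + 5\right)^{2} = 5^{2} = 25$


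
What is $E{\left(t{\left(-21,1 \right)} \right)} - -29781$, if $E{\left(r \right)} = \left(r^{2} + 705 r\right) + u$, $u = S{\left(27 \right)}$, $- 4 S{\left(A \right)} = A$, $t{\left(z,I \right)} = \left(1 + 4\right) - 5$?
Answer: $\frac{119097}{4} \approx 29774.0$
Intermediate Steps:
$t{\left(z,I \right)} = 0$ ($t{\left(z,I \right)} = 5 - 5 = 0$)
$S{\left(A \right)} = - \frac{A}{4}$
$u = - \frac{27}{4}$ ($u = \left(- \frac{1}{4}\right) 27 = - \frac{27}{4} \approx -6.75$)
$E{\left(r \right)} = - \frac{27}{4} + r^{2} + 705 r$ ($E{\left(r \right)} = \left(r^{2} + 705 r\right) - \frac{27}{4} = - \frac{27}{4} + r^{2} + 705 r$)
$E{\left(t{\left(-21,1 \right)} \right)} - -29781 = \left(- \frac{27}{4} + 0^{2} + 705 \cdot 0\right) - -29781 = \left(- \frac{27}{4} + 0 + 0\right) + 29781 = - \frac{27}{4} + 29781 = \frac{119097}{4}$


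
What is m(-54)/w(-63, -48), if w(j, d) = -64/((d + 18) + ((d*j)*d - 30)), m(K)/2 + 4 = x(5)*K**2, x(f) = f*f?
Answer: 330792936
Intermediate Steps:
x(f) = f**2
m(K) = -8 + 50*K**2 (m(K) = -8 + 2*(5**2*K**2) = -8 + 2*(25*K**2) = -8 + 50*K**2)
w(j, d) = -64/(-12 + d + j*d**2) (w(j, d) = -64/((18 + d) + (j*d**2 - 30)) = -64/((18 + d) + (-30 + j*d**2)) = -64/(-12 + d + j*d**2))
m(-54)/w(-63, -48) = (-8 + 50*(-54)**2)/((-64/(-12 - 48 - 63*(-48)**2))) = (-8 + 50*2916)/((-64/(-12 - 48 - 63*2304))) = (-8 + 145800)/((-64/(-12 - 48 - 145152))) = 145792/((-64/(-145212))) = 145792/((-64*(-1/145212))) = 145792/(16/36303) = 145792*(36303/16) = 330792936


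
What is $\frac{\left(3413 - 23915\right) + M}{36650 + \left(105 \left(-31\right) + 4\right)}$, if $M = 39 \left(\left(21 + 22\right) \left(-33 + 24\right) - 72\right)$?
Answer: $- \frac{4267}{3711} \approx -1.1498$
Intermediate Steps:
$M = -17901$ ($M = 39 \left(43 \left(-9\right) - 72\right) = 39 \left(-387 - 72\right) = 39 \left(-459\right) = -17901$)
$\frac{\left(3413 - 23915\right) + M}{36650 + \left(105 \left(-31\right) + 4\right)} = \frac{\left(3413 - 23915\right) - 17901}{36650 + \left(105 \left(-31\right) + 4\right)} = \frac{-20502 - 17901}{36650 + \left(-3255 + 4\right)} = - \frac{38403}{36650 - 3251} = - \frac{38403}{33399} = \left(-38403\right) \frac{1}{33399} = - \frac{4267}{3711}$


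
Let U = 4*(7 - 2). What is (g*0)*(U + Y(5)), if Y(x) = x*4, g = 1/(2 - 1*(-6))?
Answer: 0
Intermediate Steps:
U = 20 (U = 4*5 = 20)
g = 1/8 (g = 1/(2 + 6) = 1/8 ≈ 0.12500)
Y(x) = 4*x
(g*0)*(U + Y(5)) = ((1/8)*0)*(20 + 4*5) = 0*(20 + 20) = 0*40 = 0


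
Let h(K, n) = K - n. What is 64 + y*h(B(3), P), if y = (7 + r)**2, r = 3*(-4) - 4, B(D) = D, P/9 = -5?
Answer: 3952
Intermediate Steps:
P = -45 (P = 9*(-5) = -45)
r = -16 (r = -12 - 4 = -16)
y = 81 (y = (7 - 16)**2 = (-9)**2 = 81)
64 + y*h(B(3), P) = 64 + 81*(3 - 1*(-45)) = 64 + 81*(3 + 45) = 64 + 81*48 = 64 + 3888 = 3952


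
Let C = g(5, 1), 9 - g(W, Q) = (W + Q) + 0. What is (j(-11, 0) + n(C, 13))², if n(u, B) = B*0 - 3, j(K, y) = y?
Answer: 9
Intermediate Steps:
g(W, Q) = 9 - Q - W (g(W, Q) = 9 - ((W + Q) + 0) = 9 - ((Q + W) + 0) = 9 - (Q + W) = 9 + (-Q - W) = 9 - Q - W)
C = 3 (C = 9 - 1*1 - 1*5 = 9 - 1 - 5 = 3)
n(u, B) = -3 (n(u, B) = 0 - 3 = -3)
(j(-11, 0) + n(C, 13))² = (0 - 3)² = (-3)² = 9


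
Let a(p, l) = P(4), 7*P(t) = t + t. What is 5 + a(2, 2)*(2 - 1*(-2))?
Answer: 67/7 ≈ 9.5714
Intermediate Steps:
P(t) = 2*t/7 (P(t) = (t + t)/7 = (2*t)/7 = 2*t/7)
a(p, l) = 8/7 (a(p, l) = (2/7)*4 = 8/7)
5 + a(2, 2)*(2 - 1*(-2)) = 5 + 8*(2 - 1*(-2))/7 = 5 + 8*(2 + 2)/7 = 5 + (8/7)*4 = 5 + 32/7 = 67/7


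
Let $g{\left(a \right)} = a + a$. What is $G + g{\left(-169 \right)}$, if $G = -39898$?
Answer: $-40236$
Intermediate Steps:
$g{\left(a \right)} = 2 a$
$G + g{\left(-169 \right)} = -39898 + 2 \left(-169\right) = -39898 - 338 = -40236$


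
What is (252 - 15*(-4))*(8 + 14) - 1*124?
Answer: 6740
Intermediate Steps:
(252 - 15*(-4))*(8 + 14) - 1*124 = (252 + 60)*22 - 124 = 312*22 - 124 = 6864 - 124 = 6740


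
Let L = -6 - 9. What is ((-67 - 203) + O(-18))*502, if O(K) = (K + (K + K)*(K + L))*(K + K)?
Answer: -21279780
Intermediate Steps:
L = -15
O(K) = 2*K*(K + 2*K*(-15 + K)) (O(K) = (K + (K + K)*(K - 15))*(K + K) = (K + (2*K)*(-15 + K))*(2*K) = (K + 2*K*(-15 + K))*(2*K) = 2*K*(K + 2*K*(-15 + K)))
((-67 - 203) + O(-18))*502 = ((-67 - 203) + (-18)²*(-58 + 4*(-18)))*502 = (-270 + 324*(-58 - 72))*502 = (-270 + 324*(-130))*502 = (-270 - 42120)*502 = -42390*502 = -21279780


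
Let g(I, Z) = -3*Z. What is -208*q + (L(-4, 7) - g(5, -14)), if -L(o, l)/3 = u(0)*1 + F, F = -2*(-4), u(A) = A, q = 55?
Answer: -11506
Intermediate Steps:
F = 8
L(o, l) = -24 (L(o, l) = -3*(0*1 + 8) = -3*(0 + 8) = -3*8 = -24)
-208*q + (L(-4, 7) - g(5, -14)) = -208*55 + (-24 - (-3)*(-14)) = -11440 + (-24 - 1*42) = -11440 + (-24 - 42) = -11440 - 66 = -11506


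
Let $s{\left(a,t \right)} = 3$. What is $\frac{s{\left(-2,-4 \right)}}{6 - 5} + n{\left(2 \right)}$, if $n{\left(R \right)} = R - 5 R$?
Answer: $-5$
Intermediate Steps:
$n{\left(R \right)} = - 4 R$
$\frac{s{\left(-2,-4 \right)}}{6 - 5} + n{\left(2 \right)} = \frac{1}{6 - 5} \cdot 3 - 8 = 1^{-1} \cdot 3 - 8 = 1 \cdot 3 - 8 = 3 - 8 = -5$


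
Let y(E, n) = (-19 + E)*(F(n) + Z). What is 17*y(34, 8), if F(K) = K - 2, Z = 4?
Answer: 2550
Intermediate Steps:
F(K) = -2 + K
y(E, n) = (-19 + E)*(2 + n) (y(E, n) = (-19 + E)*((-2 + n) + 4) = (-19 + E)*(2 + n))
17*y(34, 8) = 17*(-38 - 19*8 + 2*34 + 34*8) = 17*(-38 - 152 + 68 + 272) = 17*150 = 2550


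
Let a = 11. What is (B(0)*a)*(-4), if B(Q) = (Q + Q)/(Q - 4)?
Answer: 0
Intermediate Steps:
B(Q) = 2*Q/(-4 + Q) (B(Q) = (2*Q)/(-4 + Q) = 2*Q/(-4 + Q))
(B(0)*a)*(-4) = ((2*0/(-4 + 0))*11)*(-4) = ((2*0/(-4))*11)*(-4) = ((2*0*(-¼))*11)*(-4) = (0*11)*(-4) = 0*(-4) = 0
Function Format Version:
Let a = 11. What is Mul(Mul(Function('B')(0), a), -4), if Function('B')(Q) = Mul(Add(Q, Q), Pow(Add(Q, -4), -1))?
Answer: 0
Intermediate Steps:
Function('B')(Q) = Mul(2, Q, Pow(Add(-4, Q), -1)) (Function('B')(Q) = Mul(Mul(2, Q), Pow(Add(-4, Q), -1)) = Mul(2, Q, Pow(Add(-4, Q), -1)))
Mul(Mul(Function('B')(0), a), -4) = Mul(Mul(Mul(2, 0, Pow(Add(-4, 0), -1)), 11), -4) = Mul(Mul(Mul(2, 0, Pow(-4, -1)), 11), -4) = Mul(Mul(Mul(2, 0, Rational(-1, 4)), 11), -4) = Mul(Mul(0, 11), -4) = Mul(0, -4) = 0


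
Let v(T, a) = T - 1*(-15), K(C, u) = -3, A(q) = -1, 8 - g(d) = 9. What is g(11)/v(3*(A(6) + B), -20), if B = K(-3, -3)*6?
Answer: 1/42 ≈ 0.023810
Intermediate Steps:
g(d) = -1 (g(d) = 8 - 1*9 = 8 - 9 = -1)
B = -18 (B = -3*6 = -18)
v(T, a) = 15 + T (v(T, a) = T + 15 = 15 + T)
g(11)/v(3*(A(6) + B), -20) = -1/(15 + 3*(-1 - 18)) = -1/(15 + 3*(-19)) = -1/(15 - 57) = -1/(-42) = -1*(-1/42) = 1/42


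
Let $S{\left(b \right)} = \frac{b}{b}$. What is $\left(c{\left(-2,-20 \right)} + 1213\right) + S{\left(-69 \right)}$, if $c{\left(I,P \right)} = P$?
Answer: $1194$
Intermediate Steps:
$S{\left(b \right)} = 1$
$\left(c{\left(-2,-20 \right)} + 1213\right) + S{\left(-69 \right)} = \left(-20 + 1213\right) + 1 = 1193 + 1 = 1194$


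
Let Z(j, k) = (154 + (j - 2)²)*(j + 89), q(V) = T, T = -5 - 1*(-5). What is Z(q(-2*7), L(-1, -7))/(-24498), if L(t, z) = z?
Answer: -7031/12249 ≈ -0.57401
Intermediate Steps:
T = 0 (T = -5 + 5 = 0)
q(V) = 0
Z(j, k) = (89 + j)*(154 + (-2 + j)²) (Z(j, k) = (154 + (-2 + j)²)*(89 + j) = (89 + j)*(154 + (-2 + j)²))
Z(q(-2*7), L(-1, -7))/(-24498) = (14062 + 0³ - 198*0 + 85*0²)/(-24498) = (14062 + 0 + 0 + 85*0)*(-1/24498) = (14062 + 0 + 0 + 0)*(-1/24498) = 14062*(-1/24498) = -7031/12249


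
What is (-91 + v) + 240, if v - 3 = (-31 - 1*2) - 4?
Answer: 115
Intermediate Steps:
v = -34 (v = 3 + ((-31 - 1*2) - 4) = 3 + ((-31 - 2) - 4) = 3 + (-33 - 4) = 3 - 37 = -34)
(-91 + v) + 240 = (-91 - 34) + 240 = -125 + 240 = 115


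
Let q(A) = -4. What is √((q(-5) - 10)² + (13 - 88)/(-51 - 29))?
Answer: √3151/4 ≈ 14.033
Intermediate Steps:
√((q(-5) - 10)² + (13 - 88)/(-51 - 29)) = √((-4 - 10)² + (13 - 88)/(-51 - 29)) = √((-14)² - 75/(-80)) = √(196 - 75*(-1/80)) = √(196 + 15/16) = √(3151/16) = √3151/4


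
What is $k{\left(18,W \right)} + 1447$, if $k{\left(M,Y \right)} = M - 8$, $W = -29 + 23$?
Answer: $1457$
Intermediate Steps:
$W = -6$
$k{\left(M,Y \right)} = -8 + M$
$k{\left(18,W \right)} + 1447 = \left(-8 + 18\right) + 1447 = 10 + 1447 = 1457$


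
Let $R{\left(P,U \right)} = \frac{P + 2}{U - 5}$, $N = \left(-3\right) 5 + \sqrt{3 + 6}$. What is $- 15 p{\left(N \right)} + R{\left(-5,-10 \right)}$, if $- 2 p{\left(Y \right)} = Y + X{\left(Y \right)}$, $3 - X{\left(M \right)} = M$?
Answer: $\frac{227}{10} \approx 22.7$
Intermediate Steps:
$X{\left(M \right)} = 3 - M$
$N = -12$ ($N = -15 + \sqrt{9} = -15 + 3 = -12$)
$R{\left(P,U \right)} = \frac{2 + P}{-5 + U}$
$p{\left(Y \right)} = - \frac{3}{2}$ ($p{\left(Y \right)} = - \frac{Y - \left(-3 + Y\right)}{2} = \left(- \frac{1}{2}\right) 3 = - \frac{3}{2}$)
$- 15 p{\left(N \right)} + R{\left(-5,-10 \right)} = \left(-15\right) \left(- \frac{3}{2}\right) + \frac{2 - 5}{-5 - 10} = \frac{45}{2} + \frac{1}{-15} \left(-3\right) = \frac{45}{2} - - \frac{1}{5} = \frac{45}{2} + \frac{1}{5} = \frac{227}{10}$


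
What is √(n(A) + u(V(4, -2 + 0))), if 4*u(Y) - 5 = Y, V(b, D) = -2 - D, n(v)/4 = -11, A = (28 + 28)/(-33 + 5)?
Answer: 3*I*√19/2 ≈ 6.5383*I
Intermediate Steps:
A = -2 (A = 56/(-28) = 56*(-1/28) = -2)
n(v) = -44 (n(v) = 4*(-11) = -44)
u(Y) = 5/4 + Y/4
√(n(A) + u(V(4, -2 + 0))) = √(-44 + (5/4 + (-2 - (-2 + 0))/4)) = √(-44 + (5/4 + (-2 - 1*(-2))/4)) = √(-44 + (5/4 + (-2 + 2)/4)) = √(-44 + (5/4 + (¼)*0)) = √(-44 + (5/4 + 0)) = √(-44 + 5/4) = √(-171/4) = 3*I*√19/2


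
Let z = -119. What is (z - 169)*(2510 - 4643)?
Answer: 614304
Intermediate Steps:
(z - 169)*(2510 - 4643) = (-119 - 169)*(2510 - 4643) = -288*(-2133) = 614304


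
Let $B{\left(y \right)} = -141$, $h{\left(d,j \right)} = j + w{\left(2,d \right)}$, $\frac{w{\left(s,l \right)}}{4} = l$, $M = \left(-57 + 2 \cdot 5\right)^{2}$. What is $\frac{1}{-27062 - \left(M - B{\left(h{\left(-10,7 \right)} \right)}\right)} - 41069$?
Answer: $- \frac{1207921429}{29412} \approx -41069.0$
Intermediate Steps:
$M = 2209$ ($M = \left(-57 + 10\right)^{2} = \left(-47\right)^{2} = 2209$)
$w{\left(s,l \right)} = 4 l$
$h{\left(d,j \right)} = j + 4 d$
$\frac{1}{-27062 - \left(M - B{\left(h{\left(-10,7 \right)} \right)}\right)} - 41069 = \frac{1}{-27062 - 2350} - 41069 = \frac{1}{-29412} - 41069 = - \frac{1}{29412} - 41069 = - \frac{1207921429}{29412}$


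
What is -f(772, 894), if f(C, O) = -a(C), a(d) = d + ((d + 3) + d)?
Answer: 2319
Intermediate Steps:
a(d) = 3 + 3*d (a(d) = d + ((3 + d) + d) = d + (3 + 2*d) = 3 + 3*d)
f(C, O) = -3 - 3*C (f(C, O) = -(3 + 3*C) = -3 - 3*C)
-f(772, 894) = -(-3 - 3*772) = -(-3 - 2316) = -1*(-2319) = 2319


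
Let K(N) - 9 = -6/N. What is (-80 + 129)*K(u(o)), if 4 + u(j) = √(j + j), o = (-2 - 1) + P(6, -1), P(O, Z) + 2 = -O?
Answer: 8967/19 + 147*I*√22/19 ≈ 471.95 + 36.289*I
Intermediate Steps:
P(O, Z) = -2 - O
o = -11 (o = (-2 - 1) + (-2 - 1*6) = -3 + (-2 - 6) = -3 - 8 = -11)
u(j) = -4 + √2*√j (u(j) = -4 + √(j + j) = -4 + √(2*j) = -4 + √2*√j)
K(N) = 9 - 6/N
(-80 + 129)*K(u(o)) = (-80 + 129)*(9 - 6/(-4 + √2*√(-11))) = 49*(9 - 6/(-4 + √2*(I*√11))) = 49*(9 - 6/(-4 + I*√22)) = 441 - 294/(-4 + I*√22)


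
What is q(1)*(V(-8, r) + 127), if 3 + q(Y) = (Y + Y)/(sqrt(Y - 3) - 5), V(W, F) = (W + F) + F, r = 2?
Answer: -3731/9 - 82*I*sqrt(2)/9 ≈ -414.56 - 12.885*I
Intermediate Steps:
V(W, F) = W + 2*F (V(W, F) = (F + W) + F = W + 2*F)
q(Y) = -3 + 2*Y/(-5 + sqrt(-3 + Y)) (q(Y) = -3 + (Y + Y)/(sqrt(Y - 3) - 5) = -3 + (2*Y)/(sqrt(-3 + Y) - 5) = -3 + (2*Y)/(-5 + sqrt(-3 + Y)) = -3 + 2*Y/(-5 + sqrt(-3 + Y)))
q(1)*(V(-8, r) + 127) = ((15 - 3*sqrt(-3 + 1) + 2*1)/(-5 + sqrt(-3 + 1)))*((-8 + 2*2) + 127) = ((15 - 3*I*sqrt(2) + 2)/(-5 + sqrt(-2)))*((-8 + 4) + 127) = ((15 - 3*I*sqrt(2) + 2)/(-5 + I*sqrt(2)))*(-4 + 127) = ((15 - 3*I*sqrt(2) + 2)/(-5 + I*sqrt(2)))*123 = ((17 - 3*I*sqrt(2))/(-5 + I*sqrt(2)))*123 = 123*(17 - 3*I*sqrt(2))/(-5 + I*sqrt(2))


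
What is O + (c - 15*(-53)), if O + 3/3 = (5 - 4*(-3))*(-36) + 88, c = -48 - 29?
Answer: 193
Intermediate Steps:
c = -77
O = -525 (O = -1 + ((5 - 4*(-3))*(-36) + 88) = -1 + ((5 + 12)*(-36) + 88) = -1 + (17*(-36) + 88) = -1 + (-612 + 88) = -1 - 524 = -525)
O + (c - 15*(-53)) = -525 + (-77 - 15*(-53)) = -525 + (-77 + 795) = -525 + 718 = 193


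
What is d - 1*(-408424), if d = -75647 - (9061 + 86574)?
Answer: 237142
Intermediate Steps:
d = -171282 (d = -75647 - 1*95635 = -75647 - 95635 = -171282)
d - 1*(-408424) = -171282 - 1*(-408424) = -171282 + 408424 = 237142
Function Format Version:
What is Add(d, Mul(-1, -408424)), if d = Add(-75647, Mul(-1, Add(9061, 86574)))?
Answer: 237142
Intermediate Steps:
d = -171282 (d = Add(-75647, Mul(-1, 95635)) = Add(-75647, -95635) = -171282)
Add(d, Mul(-1, -408424)) = Add(-171282, Mul(-1, -408424)) = Add(-171282, 408424) = 237142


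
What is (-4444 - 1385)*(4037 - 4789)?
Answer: 4383408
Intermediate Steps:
(-4444 - 1385)*(4037 - 4789) = -5829*(-752) = 4383408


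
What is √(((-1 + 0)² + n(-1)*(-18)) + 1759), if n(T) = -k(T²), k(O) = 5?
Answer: 5*√74 ≈ 43.012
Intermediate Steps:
n(T) = -5 (n(T) = -1*5 = -5)
√(((-1 + 0)² + n(-1)*(-18)) + 1759) = √(((-1 + 0)² - 5*(-18)) + 1759) = √(((-1)² + 90) + 1759) = √((1 + 90) + 1759) = √(91 + 1759) = √1850 = 5*√74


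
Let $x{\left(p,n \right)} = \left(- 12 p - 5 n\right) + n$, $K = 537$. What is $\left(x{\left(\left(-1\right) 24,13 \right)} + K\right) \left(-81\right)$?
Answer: $-62613$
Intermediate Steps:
$x{\left(p,n \right)} = - 12 p - 4 n$
$\left(x{\left(\left(-1\right) 24,13 \right)} + K\right) \left(-81\right) = \left(\left(- 12 \left(\left(-1\right) 24\right) - 52\right) + 537\right) \left(-81\right) = \left(\left(\left(-12\right) \left(-24\right) - 52\right) + 537\right) \left(-81\right) = \left(\left(288 - 52\right) + 537\right) \left(-81\right) = \left(236 + 537\right) \left(-81\right) = 773 \left(-81\right) = -62613$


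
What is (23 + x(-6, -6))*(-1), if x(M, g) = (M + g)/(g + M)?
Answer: -24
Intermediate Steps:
x(M, g) = 1 (x(M, g) = (M + g)/(M + g) = 1)
(23 + x(-6, -6))*(-1) = (23 + 1)*(-1) = 24*(-1) = -24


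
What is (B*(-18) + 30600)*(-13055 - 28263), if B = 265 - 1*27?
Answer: -1087324488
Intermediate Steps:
B = 238 (B = 265 - 27 = 238)
(B*(-18) + 30600)*(-13055 - 28263) = (238*(-18) + 30600)*(-13055 - 28263) = (-4284 + 30600)*(-41318) = 26316*(-41318) = -1087324488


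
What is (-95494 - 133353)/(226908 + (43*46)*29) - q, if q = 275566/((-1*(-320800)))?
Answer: -7587463221/4559690800 ≈ -1.6640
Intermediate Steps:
q = 137783/160400 (q = 275566/320800 = 275566*(1/320800) = 137783/160400 ≈ 0.85900)
(-95494 - 133353)/(226908 + (43*46)*29) - q = (-95494 - 133353)/(226908 + (43*46)*29) - 1*137783/160400 = -228847/(226908 + 1978*29) - 137783/160400 = -228847/(226908 + 57362) - 137783/160400 = -228847/284270 - 137783/160400 = -7587463221/4559690800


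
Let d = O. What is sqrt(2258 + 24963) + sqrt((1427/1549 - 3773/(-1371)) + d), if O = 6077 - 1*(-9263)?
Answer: sqrt(27221) + sqrt(69200158056330066)/2123679 ≈ 288.86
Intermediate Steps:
O = 15340 (O = 6077 + 9263 = 15340)
d = 15340
sqrt(2258 + 24963) + sqrt((1427/1549 - 3773/(-1371)) + d) = sqrt(2258 + 24963) + sqrt((1427/1549 - 3773/(-1371)) + 15340) = sqrt(27221) + sqrt((1427*(1/1549) - 3773*(-1/1371)) + 15340) = sqrt(27221) + sqrt((1427/1549 + 3773/1371) + 15340) = sqrt(27221) + sqrt(7800794/2123679 + 15340) = sqrt(27221) + sqrt(32585036654/2123679) = sqrt(27221) + sqrt(69200158056330066)/2123679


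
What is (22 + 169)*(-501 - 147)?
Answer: -123768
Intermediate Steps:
(22 + 169)*(-501 - 147) = 191*(-648) = -123768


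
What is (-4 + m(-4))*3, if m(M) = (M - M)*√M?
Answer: -12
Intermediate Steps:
m(M) = 0 (m(M) = 0*√M = 0)
(-4 + m(-4))*3 = (-4 + 0)*3 = -4*3 = -12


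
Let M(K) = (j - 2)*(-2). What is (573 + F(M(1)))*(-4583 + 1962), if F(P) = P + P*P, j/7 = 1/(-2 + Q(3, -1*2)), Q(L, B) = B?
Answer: -6675687/4 ≈ -1.6689e+6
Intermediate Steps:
j = -7/4 (j = 7/(-2 - 1*2) = 7/(-2 - 2) = 7/(-4) = 7*(-¼) = -7/4 ≈ -1.7500)
M(K) = 15/2 (M(K) = (-7/4 - 2)*(-2) = -15/4*(-2) = 15/2)
F(P) = P + P²
(573 + F(M(1)))*(-4583 + 1962) = (573 + 15*(1 + 15/2)/2)*(-4583 + 1962) = (573 + (15/2)*(17/2))*(-2621) = (573 + 255/4)*(-2621) = (2547/4)*(-2621) = -6675687/4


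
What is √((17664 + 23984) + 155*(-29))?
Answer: √37153 ≈ 192.75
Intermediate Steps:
√((17664 + 23984) + 155*(-29)) = √(41648 - 4495) = √37153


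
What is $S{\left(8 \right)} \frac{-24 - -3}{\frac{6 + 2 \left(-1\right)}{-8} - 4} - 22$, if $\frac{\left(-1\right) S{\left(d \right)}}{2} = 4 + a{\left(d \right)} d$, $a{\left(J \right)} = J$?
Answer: $- \frac{1970}{3} \approx -656.67$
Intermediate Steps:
$S{\left(d \right)} = -8 - 2 d^{2}$ ($S{\left(d \right)} = - 2 \left(4 + d d\right) = - 2 \left(4 + d^{2}\right) = -8 - 2 d^{2}$)
$S{\left(8 \right)} \frac{-24 - -3}{\frac{6 + 2 \left(-1\right)}{-8} - 4} - 22 = \left(-8 - 2 \cdot 8^{2}\right) \frac{-24 - -3}{\frac{6 + 2 \left(-1\right)}{-8} - 4} - 22 = \left(-8 - 128\right) \frac{-24 + \left(-3 + 6\right)}{\left(6 - 2\right) \left(- \frac{1}{8}\right) - 4} - 22 = \left(-8 - 128\right) \frac{-24 + 3}{4 \left(- \frac{1}{8}\right) - 4} - 22 = - 136 \left(- \frac{21}{- \frac{1}{2} - 4}\right) - 22 = - 136 \left(- \frac{21}{- \frac{9}{2}}\right) - 22 = - 136 \left(\left(-21\right) \left(- \frac{2}{9}\right)\right) - 22 = \left(-136\right) \frac{14}{3} - 22 = - \frac{1904}{3} - 22 = - \frac{1970}{3}$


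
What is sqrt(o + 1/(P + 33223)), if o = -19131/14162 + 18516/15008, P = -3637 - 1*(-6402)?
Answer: I*sqrt(1672640017996502325666)/119515752132 ≈ 0.3422*I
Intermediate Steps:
P = 2765 (P = -3637 + 6402 = 2765)
o = -3111807/26567912 (o = -19131*1/14162 + 18516*(1/15008) = -19131/14162 + 4629/3752 = -3111807/26567912 ≈ -0.11713)
sqrt(o + 1/(P + 33223)) = sqrt(-3111807/26567912 + 1/(2765 + 33223)) = sqrt(-3111807/26567912 + 1/35988) = sqrt(-27990285601/239031504264) = I*sqrt(1672640017996502325666)/119515752132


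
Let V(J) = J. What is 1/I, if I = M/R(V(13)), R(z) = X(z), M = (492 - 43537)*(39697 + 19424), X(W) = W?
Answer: -13/2544863445 ≈ -5.1083e-9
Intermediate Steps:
M = -2544863445 (M = -43045*59121 = -2544863445)
R(z) = z
I = -2544863445/13 ≈ -1.9576e+8
1/I = 1/(-2544863445/13) = -13/2544863445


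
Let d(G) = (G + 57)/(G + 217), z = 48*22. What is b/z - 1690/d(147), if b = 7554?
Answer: -27002831/8976 ≈ -3008.3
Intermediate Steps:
z = 1056
d(G) = (57 + G)/(217 + G)
b/z - 1690/d(147) = 7554/1056 - 1690*(217 + 147)/(57 + 147) = 7554*(1/1056) - 1690/(204/364) = 1259/176 - 1690/((1/364)*204) = 1259/176 - 1690/51/91 = 1259/176 - 1690*91/51 = 1259/176 - 153790/51 = -27002831/8976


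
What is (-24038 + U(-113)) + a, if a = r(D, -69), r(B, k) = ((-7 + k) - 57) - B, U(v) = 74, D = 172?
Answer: -24269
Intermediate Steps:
r(B, k) = -64 + k - B (r(B, k) = (-64 + k) - B = -64 + k - B)
a = -305 (a = -64 - 69 - 1*172 = -64 - 69 - 172 = -305)
(-24038 + U(-113)) + a = (-24038 + 74) - 305 = -23964 - 305 = -24269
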